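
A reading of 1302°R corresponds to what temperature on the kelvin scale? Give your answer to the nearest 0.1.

In Celsius: (1302 - 491.67) × 5/9 = 450.1833°C.
In kelvin: 450.1833 + 273.15 = 723.3 K.

723.3 K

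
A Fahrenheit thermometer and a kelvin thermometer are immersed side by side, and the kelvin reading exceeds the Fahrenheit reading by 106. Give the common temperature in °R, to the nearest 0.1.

Let x be the Fahrenheit reading; then the kelvin reading is 5/9·x + 255.372.
(5/9·x + 255.372) - x = 106  ⇒  (-4/9)·x = -149.372  ⇒  x = 336.0875°F.
In Celsius: (336.0875 - 32) × 5/9 = 168.9375°C.
In Rankine: 168.9375 × 1.8 + 491.67 = 795.8°R.

795.8°R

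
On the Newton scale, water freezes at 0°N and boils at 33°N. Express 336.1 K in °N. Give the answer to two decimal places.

First in Celsius: 336.1 - 273.15 = 62.9500°C.
Linearly onto the Newton scale: 0 + (62.9500 / 100) × (33 - 0) = 20.77°N.

20.77°N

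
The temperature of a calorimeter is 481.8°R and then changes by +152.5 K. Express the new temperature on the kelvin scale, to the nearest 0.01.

Initial temperature in Celsius: (481.8 - 491.67) × 5/9 = -5.4833°C.
The 152.5 K change is an interval; Kelvin and Celsius degrees are the same size, so ΔC = +152.5°C.
Final Celsius temperature: -5.4833 + 152.5000 = 147.0167°C.
In kelvin: 147.0167 + 273.15 = 420.17 K.

420.17 K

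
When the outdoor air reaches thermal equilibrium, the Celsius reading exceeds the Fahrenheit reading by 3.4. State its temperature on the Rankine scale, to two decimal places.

Let x be the Celsius reading; then the Fahrenheit reading is 1.8·x + 32.
(1.8·x + 32) - x = -3.4  ⇒  (0.8)·x = -35.4  ⇒  x = -44.2500°C.
In Rankine: -44.2500 × 1.8 + 491.67 = 412.02°R.

412.02°R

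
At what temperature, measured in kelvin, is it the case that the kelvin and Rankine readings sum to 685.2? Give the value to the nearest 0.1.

244.7 K

Let K be the kelvin reading. The Rankine reading is R = 1.8·K.
Require K + R = 685.2: (2.8)·K = 685.2.
K = (685.2) / (2.8) = 244.7.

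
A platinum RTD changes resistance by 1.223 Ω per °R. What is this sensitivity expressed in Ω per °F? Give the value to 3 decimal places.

1.223 Ω per °F

The quantity depends on a temperature interval, so only the ratio of degree sizes applies; the offset between the scales is irrelevant.
A change of 1°F is a change of 1°R, so per °F the value is 1.223 × 1 = 1.223.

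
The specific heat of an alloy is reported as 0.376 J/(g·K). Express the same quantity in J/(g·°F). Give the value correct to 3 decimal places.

Since only a temperature interval is involved, the additive offset between the scales drops out.
A change of 1°F is a change of 5/9 K, so per °F the value is 0.376 × 5/9 = 0.209.

0.209 J/(g·°F)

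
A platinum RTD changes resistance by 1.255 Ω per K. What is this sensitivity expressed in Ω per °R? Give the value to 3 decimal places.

The quantity depends on a temperature interval, so only the ratio of degree sizes applies; the offset between the scales is irrelevant.
A change of 1°R is a change of 5/9 K, so per °R the value is 1.255 × 5/9 = 0.697.

0.697 Ω per °R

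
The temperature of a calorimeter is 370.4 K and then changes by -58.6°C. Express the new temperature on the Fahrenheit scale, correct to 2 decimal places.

Initial temperature in Celsius: 370.4 - 273.15 = 97.2500°C.
Final Celsius temperature: 97.2500 - 58.6000 = 38.6500°C.
In Fahrenheit: 38.6500 × 1.8 + 32 = 101.57°F.

101.57°F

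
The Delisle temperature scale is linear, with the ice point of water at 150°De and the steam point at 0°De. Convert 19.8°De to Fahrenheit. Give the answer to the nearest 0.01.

Linear interpolation between the fixed points: C = (19.8 - 150) × 100 / (0 - 150) = 86.8000°C.
Then 86.8000 × 1.8 + 32 = 188.24°F.

188.24°F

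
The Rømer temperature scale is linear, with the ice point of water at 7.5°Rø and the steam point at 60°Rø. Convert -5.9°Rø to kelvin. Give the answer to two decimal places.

Linear interpolation between the fixed points: C = (-5.9 - 7.5) × 100 / (60 - 7.5) = -25.5238°C.
Then -25.5238 + 273.15 = 247.63 K.

247.63 K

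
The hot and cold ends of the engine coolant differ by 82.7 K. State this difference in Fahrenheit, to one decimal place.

Only the scale ratio 1.8 matters for a change in temperature.
82.7 × 1.8 = 148.9.

148.9°F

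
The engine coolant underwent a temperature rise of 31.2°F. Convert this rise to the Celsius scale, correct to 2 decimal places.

For a temperature interval the offset drops out; only the factor 5/9 applies.
31.2 × 5/9 = 17.33.

17.33°C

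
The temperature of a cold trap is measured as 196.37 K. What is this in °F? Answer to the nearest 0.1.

-106.2°F

In Celsius: 196.37 - 273.15 = -76.7800°C.
In Fahrenheit: -76.7800 × 1.8 + 32 = -106.2°F.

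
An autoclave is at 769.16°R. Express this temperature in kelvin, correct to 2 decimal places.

427.31 K

In Celsius: (769.16 - 491.67) × 5/9 = 154.1611°C.
In kelvin: 154.1611 + 273.15 = 427.31 K.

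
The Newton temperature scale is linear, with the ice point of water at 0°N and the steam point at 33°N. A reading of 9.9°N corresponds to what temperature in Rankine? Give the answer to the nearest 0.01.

Linear interpolation between the fixed points: C = (9.9 - 0) × 100 / (33 - 0) = 30.0000°C.
Then 30.0000 × 1.8 + 491.67 = 545.67°R.

545.67°R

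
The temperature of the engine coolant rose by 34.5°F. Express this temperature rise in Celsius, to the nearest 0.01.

For a temperature interval the offset drops out; only the factor 5/9 applies.
34.5 × 5/9 = 19.17.

19.17°C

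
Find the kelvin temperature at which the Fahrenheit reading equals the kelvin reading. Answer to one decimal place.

574.6 K

Let K be the kelvin reading. The Fahrenheit reading is F = 1.8·K - 459.67.
Set F = K: 1.8·K - 459.67 = K.
(0.8)·K = 459.67  ⇒  K = 574.6.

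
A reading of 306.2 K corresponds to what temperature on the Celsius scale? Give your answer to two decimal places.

In Celsius: 306.2 - 273.15 = 33.0500°C.

33.05°C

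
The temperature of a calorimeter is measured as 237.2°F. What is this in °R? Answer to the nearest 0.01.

In Celsius: (237.2 - 32) × 5/9 = 114.0000°C.
In Rankine: 114.0000 × 1.8 + 491.67 = 696.87°R.

696.87°R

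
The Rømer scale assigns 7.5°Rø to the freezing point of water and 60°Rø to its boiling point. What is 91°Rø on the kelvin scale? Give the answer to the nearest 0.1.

Linear interpolation between the fixed points: C = (91 - 7.5) × 100 / (60 - 7.5) = 159.0476°C.
Then 159.0476 + 273.15 = 432.2 K.

432.2 K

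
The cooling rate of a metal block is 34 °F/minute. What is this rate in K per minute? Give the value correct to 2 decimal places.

The quantity depends on a temperature interval, so only the ratio of degree sizes applies; the offset between the scales is irrelevant.
A change of 1°F is a change of 5/9 K, so 34 × 5/9 = 18.89.

18.89 K/minute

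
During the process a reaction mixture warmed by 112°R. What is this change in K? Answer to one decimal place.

62.2 K

An interval of 1°R corresponds to 5/9 K.
112 × 5/9 = 62.2.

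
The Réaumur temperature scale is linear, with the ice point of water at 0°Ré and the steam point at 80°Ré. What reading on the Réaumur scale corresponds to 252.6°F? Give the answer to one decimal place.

First in Celsius: (252.6 - 32) × 5/9 = 122.5556°C.
Linearly onto the Réaumur scale: 0 + (122.5556 / 100) × (80 - 0) = 98.0°Ré.

98.0°Ré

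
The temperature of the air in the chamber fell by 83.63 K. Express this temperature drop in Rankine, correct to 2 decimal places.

Only the scale ratio 1.8 matters for a change in temperature.
83.63 × 1.8 = 150.53.

150.53°R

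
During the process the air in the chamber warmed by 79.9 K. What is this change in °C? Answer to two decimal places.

79.90°C

Kelvin and Celsius degrees are the same size, so the interval is unchanged: 79.90.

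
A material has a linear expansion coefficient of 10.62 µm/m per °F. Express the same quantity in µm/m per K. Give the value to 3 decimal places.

19.116 µm/m per K

Since only a temperature interval is involved, the additive offset between the scales drops out.
A change of 1 K is a change of 1.8°F, so per K the value is 10.62 × 1.8 = 19.116.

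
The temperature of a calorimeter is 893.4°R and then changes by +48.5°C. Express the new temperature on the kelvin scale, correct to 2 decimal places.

544.83 K

Initial temperature in Celsius: (893.4 - 491.67) × 5/9 = 223.1833°C.
Final Celsius temperature: 223.1833 + 48.5000 = 271.6833°C.
In kelvin: 271.6833 + 273.15 = 544.83 K.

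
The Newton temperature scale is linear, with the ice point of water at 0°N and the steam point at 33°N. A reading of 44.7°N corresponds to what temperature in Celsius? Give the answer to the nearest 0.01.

Linear interpolation between the fixed points: C = (44.7 - 0) × 100 / (33 - 0) = 135.4545°C.

135.45°C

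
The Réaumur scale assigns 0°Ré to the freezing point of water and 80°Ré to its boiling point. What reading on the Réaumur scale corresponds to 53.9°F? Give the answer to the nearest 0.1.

First in Celsius: (53.9 - 32) × 5/9 = 12.1667°C.
Linearly onto the Réaumur scale: 0 + (12.1667 / 100) × (80 - 0) = 9.7°Ré.

9.7°Ré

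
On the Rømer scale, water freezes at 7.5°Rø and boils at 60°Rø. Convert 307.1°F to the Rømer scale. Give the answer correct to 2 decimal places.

First in Celsius: (307.1 - 32) × 5/9 = 152.8333°C.
Linearly onto the Rømer scale: 7.5 + (152.8333 / 100) × (60 - 7.5) = 87.74°Rø.

87.74°Rø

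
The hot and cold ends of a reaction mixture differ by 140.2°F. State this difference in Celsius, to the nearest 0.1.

77.9°C

For a temperature interval the offset drops out; only the factor 5/9 applies.
140.2 × 5/9 = 77.9.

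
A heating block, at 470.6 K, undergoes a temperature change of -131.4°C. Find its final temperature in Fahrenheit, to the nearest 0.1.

150.9°F

Initial temperature in Celsius: 470.6 - 273.15 = 197.4500°C.
Final Celsius temperature: 197.4500 - 131.4000 = 66.0500°C.
In Fahrenheit: 66.0500 × 1.8 + 32 = 150.9°F.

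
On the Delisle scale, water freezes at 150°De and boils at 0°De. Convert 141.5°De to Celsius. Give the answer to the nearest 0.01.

5.67°C

Linear interpolation between the fixed points: C = (141.5 - 150) × 100 / (0 - 150) = 5.6667°C.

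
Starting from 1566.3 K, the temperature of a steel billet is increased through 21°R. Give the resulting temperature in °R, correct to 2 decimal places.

Initial temperature in Celsius: 1566.3 - 273.15 = 1293.1500°C.
The 21°R change is an interval, so only the factor 5/9 applies: +21 × 5/9 = +11.6667°C.
Final Celsius temperature: 1293.1500 + 11.6667 = 1304.8167°C.
In Rankine: 1304.8167 × 1.8 + 491.67 = 2840.34°R.

2840.34°R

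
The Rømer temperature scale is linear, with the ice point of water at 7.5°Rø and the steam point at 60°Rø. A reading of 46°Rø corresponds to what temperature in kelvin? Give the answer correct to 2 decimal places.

Linear interpolation between the fixed points: C = (46 - 7.5) × 100 / (60 - 7.5) = 73.3333°C.
Then 73.3333 + 273.15 = 346.48 K.

346.48 K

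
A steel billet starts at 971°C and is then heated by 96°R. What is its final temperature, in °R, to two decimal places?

The 96°R change is an interval, so only the factor 5/9 applies: +96 × 5/9 = +53.3333°C.
Final Celsius temperature: 971.0000 + 53.3333 = 1024.3333°C.
In Rankine: 1024.3333 × 1.8 + 491.67 = 2335.47°R.

2335.47°R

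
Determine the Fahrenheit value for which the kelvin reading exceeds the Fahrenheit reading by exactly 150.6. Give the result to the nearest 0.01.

235.74°F

Let F be the Fahrenheit reading. The kelvin reading is K = 5/9·F + 255.372.
Require K - F = 150.6: (-4/9)·F + 255.372 = 150.6.
F = (150.6 - 255.372) / (-4/9) = 235.74.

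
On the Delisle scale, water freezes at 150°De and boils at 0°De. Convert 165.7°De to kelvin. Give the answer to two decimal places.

Linear interpolation between the fixed points: C = (165.7 - 150) × 100 / (0 - 150) = -10.4667°C.
Then -10.4667 + 273.15 = 262.68 K.

262.68 K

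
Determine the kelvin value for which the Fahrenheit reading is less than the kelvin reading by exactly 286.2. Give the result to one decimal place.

Let K be the kelvin reading. The Fahrenheit reading is F = 1.8·K - 459.67.
Require F - K = -286.2: (0.8)·K - 459.67 = -286.2.
K = (-286.2 + 459.67) / (0.8) = 216.8.

216.8 K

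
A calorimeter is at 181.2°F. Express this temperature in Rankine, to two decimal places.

In Celsius: (181.2 - 32) × 5/9 = 82.8889°C.
In Rankine: 82.8889 × 1.8 + 491.67 = 640.87°R.

640.87°R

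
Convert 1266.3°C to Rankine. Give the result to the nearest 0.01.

2771.01°R

In Rankine: 1266.3000 × 1.8 + 491.67 = 2771.01°R.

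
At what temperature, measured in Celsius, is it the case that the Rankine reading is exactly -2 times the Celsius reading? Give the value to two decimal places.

Let C be the Celsius reading. The Rankine reading is R = 1.8·C + 491.67.
Require R = -2·C: 1.8·C + 491.67 = -2·C.
(3.8)·C = -491.67  ⇒  C = -129.39.

-129.39°C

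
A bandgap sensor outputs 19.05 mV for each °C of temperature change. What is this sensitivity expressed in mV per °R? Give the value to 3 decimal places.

10.583 mV per °R

Since only a temperature interval is involved, the additive offset between the scales drops out.
A change of 1°R is a change of 5/9°C, so per °R the value is 19.05 × 5/9 = 10.583.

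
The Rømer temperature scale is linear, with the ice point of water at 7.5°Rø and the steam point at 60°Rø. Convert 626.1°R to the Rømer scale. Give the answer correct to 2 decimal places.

First in Celsius: (626.1 - 491.67) × 5/9 = 74.6833°C.
Linearly onto the Rømer scale: 7.5 + (74.6833 / 100) × (60 - 7.5) = 46.71°Rø.

46.71°Rø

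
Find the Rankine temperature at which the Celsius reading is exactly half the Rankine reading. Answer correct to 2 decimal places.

Let R be the Rankine reading. The Celsius reading is C = 5/9·R - 273.15.
Require C = 0.5·R: 5/9·R - 273.15 = 0.5·R.
(1/18)·R = 273.15  ⇒  R = 4916.70.

4916.70°R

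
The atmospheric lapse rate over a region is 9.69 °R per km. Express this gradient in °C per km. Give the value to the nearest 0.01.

5.38 °C/km

The quantity depends on a temperature interval, so only the ratio of degree sizes applies; the offset between the scales is irrelevant.
A change of 1°R is a change of 5/9°C, so 9.69 × 5/9 = 5.38.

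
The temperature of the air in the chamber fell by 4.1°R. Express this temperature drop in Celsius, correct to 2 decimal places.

2.28°C

An interval of 1°R corresponds to 5/9°C.
4.1 × 5/9 = 2.28.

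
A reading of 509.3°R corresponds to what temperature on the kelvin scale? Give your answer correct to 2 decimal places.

282.94 K

In Celsius: (509.3 - 491.67) × 5/9 = 9.7944°C.
In kelvin: 9.7944 + 273.15 = 282.94 K.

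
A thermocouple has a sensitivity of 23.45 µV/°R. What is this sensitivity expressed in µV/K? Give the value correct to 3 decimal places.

42.210 µV/K

The quantity depends on a temperature interval, so only the ratio of degree sizes applies; the offset between the scales is irrelevant.
A change of 1 K is a change of 1.8°R, so per K the value is 23.45 × 1.8 = 42.210.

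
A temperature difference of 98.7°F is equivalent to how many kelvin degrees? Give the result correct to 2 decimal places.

Only the scale ratio 5/9 matters for a change in temperature.
98.7 × 5/9 = 54.83.

54.83 K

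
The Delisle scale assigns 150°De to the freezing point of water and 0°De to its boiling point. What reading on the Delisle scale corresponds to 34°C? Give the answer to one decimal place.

Linearly onto the Delisle scale: 150 + (34.0000 / 100) × (0 - 150) = 99.0°De.

99.0°De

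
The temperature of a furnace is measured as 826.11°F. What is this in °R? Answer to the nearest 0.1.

1285.8°R

In Celsius: (826.11 - 32) × 5/9 = 441.1722°C.
In Rankine: 441.1722 × 1.8 + 491.67 = 1285.8°R.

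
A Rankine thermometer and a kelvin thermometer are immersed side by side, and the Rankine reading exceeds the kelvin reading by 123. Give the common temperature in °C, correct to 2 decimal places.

-119.40°C

Let x be the Rankine reading; then the kelvin reading is 5/9·x.
(5/9·x) - x = -123  ⇒  (-4/9)·x = -123  ⇒  x = 276.7500°R.
In Celsius: (276.75 - 491.67) × 5/9 = -119.40°C.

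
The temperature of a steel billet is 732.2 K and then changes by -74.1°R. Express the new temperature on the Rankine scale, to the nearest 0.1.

Initial temperature in Celsius: 732.2 - 273.15 = 459.0500°C.
The 74.1°R change is an interval, so only the factor 5/9 applies: -74.1 × 5/9 = -41.1667°C.
Final Celsius temperature: 459.0500 - 41.1667 = 417.8833°C.
In Rankine: 417.8833 × 1.8 + 491.67 = 1243.9°R.

1243.9°R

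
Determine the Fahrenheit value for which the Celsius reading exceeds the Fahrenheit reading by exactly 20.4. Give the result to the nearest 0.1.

Let F be the Fahrenheit reading. The Celsius reading is C = 5/9·F - 17.7778.
Require C - F = 20.4: (-4/9)·F - 17.7778 = 20.4.
F = (20.4 + 17.7778) / (-4/9) = -85.9.

-85.9°F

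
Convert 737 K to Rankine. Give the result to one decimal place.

1326.6°R

In Celsius: 737 - 273.15 = 463.8500°C.
In Rankine: 463.8500 × 1.8 + 491.67 = 1326.6°R.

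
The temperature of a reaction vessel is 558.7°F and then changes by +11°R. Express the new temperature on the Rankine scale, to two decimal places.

Initial temperature in Celsius: (558.7 - 32) × 5/9 = 292.6111°C.
The 11°R change is an interval, so only the factor 5/9 applies: +11 × 5/9 = +6.1111°C.
Final Celsius temperature: 292.6111 + 6.1111 = 298.7222°C.
In Rankine: 298.7222 × 1.8 + 491.67 = 1029.37°R.

1029.37°R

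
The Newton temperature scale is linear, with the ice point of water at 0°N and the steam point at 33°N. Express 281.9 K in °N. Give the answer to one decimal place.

2.9°N

First in Celsius: 281.9 - 273.15 = 8.7500°C.
Linearly onto the Newton scale: 0 + (8.7500 / 100) × (33 - 0) = 2.9°N.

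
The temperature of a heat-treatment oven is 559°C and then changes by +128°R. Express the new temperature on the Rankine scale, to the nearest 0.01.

The 128°R change is an interval, so only the factor 5/9 applies: +128 × 5/9 = +71.1111°C.
Final Celsius temperature: 559.0000 + 71.1111 = 630.1111°C.
In Rankine: 630.1111 × 1.8 + 491.67 = 1625.87°R.

1625.87°R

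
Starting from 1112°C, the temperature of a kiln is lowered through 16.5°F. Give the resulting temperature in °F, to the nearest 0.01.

The 16.5°F change is an interval, so only the factor 5/9 applies: -16.5 × 5/9 = -9.1667°C.
Final Celsius temperature: 1112.0000 - 9.1667 = 1102.8333°C.
In Fahrenheit: 1102.8333 × 1.8 + 32 = 2017.10°F.

2017.10°F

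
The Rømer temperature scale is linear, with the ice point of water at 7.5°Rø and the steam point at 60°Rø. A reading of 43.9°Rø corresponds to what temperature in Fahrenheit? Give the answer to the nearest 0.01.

Linear interpolation between the fixed points: C = (43.9 - 7.5) × 100 / (60 - 7.5) = 69.3333°C.
Then 69.3333 × 1.8 + 32 = 156.80°F.

156.80°F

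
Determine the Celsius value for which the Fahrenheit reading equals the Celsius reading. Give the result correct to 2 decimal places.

Let C be the Celsius reading. The Fahrenheit reading is F = 1.8·C + 32.
Set F = C: 1.8·C + 32 = C.
(0.8)·C = -32  ⇒  C = -40.00.

-40.00°C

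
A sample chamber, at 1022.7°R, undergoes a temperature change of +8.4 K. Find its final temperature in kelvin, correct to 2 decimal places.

Initial temperature in Celsius: (1022.7 - 491.67) × 5/9 = 295.0167°C.
The 8.4 K change is an interval; Kelvin and Celsius degrees are the same size, so ΔC = +8.4°C.
Final Celsius temperature: 295.0167 + 8.4000 = 303.4167°C.
In kelvin: 303.4167 + 273.15 = 576.57 K.

576.57 K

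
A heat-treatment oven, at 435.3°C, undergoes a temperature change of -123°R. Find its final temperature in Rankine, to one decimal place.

1152.2°R

The 123°R change is an interval, so only the factor 5/9 applies: -123 × 5/9 = -68.3333°C.
Final Celsius temperature: 435.3000 - 68.3333 = 366.9667°C.
In Rankine: 366.9667 × 1.8 + 491.67 = 1152.2°R.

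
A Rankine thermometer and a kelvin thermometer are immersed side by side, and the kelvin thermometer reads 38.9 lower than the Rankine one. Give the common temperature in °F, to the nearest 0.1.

-372.1°F

Let x be the Rankine reading; then the kelvin reading is 5/9·x.
(5/9·x) - x = -38.9  ⇒  (-4/9)·x = -38.9  ⇒  x = 87.5250°R.
In Celsius: (87.525 - 491.67) × 5/9 = -224.5250°C.
In Fahrenheit: -224.5250 × 1.8 + 32 = -372.1°F.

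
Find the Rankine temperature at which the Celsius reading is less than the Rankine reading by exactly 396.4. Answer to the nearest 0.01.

Let R be the Rankine reading. The Celsius reading is C = 5/9·R - 273.15.
Require C - R = -396.4: (-4/9)·R - 273.15 = -396.4.
R = (-396.4 + 273.15) / (-4/9) = 277.31.

277.31°R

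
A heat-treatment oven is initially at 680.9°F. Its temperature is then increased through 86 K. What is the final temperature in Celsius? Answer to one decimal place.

Initial temperature in Celsius: (680.9 - 32) × 5/9 = 360.5000°C.
The 86 K change is an interval; Kelvin and Celsius degrees are the same size, so ΔC = +86°C.
Final Celsius temperature: 360.5000 + 86.0000 = 446.5000°C.

446.5°C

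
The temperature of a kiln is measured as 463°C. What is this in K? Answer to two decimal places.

736.15 K

In kelvin: 463.0000 + 273.15 = 736.15 K.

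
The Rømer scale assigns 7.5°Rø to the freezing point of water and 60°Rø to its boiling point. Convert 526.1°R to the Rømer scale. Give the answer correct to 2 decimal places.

First in Celsius: (526.1 - 491.67) × 5/9 = 19.1278°C.
Linearly onto the Rømer scale: 7.5 + (19.1278 / 100) × (60 - 7.5) = 17.54°Rø.

17.54°Rø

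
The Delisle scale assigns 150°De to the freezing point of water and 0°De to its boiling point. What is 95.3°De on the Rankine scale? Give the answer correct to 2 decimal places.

Linear interpolation between the fixed points: C = (95.3 - 150) × 100 / (0 - 150) = 36.4667°C.
Then 36.4667 × 1.8 + 491.67 = 557.31°R.

557.31°R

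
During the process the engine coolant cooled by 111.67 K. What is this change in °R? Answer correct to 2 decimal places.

For a temperature interval the offset drops out; only the factor 1.8 applies.
111.67 × 1.8 = 201.01.

201.01°R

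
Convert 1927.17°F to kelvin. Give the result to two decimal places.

1326.02 K

In Celsius: (1927.17 - 32) × 5/9 = 1052.8722°C.
In kelvin: 1052.8722 + 273.15 = 1326.02 K.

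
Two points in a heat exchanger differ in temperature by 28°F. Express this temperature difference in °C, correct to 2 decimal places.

For a temperature interval the offset drops out; only the factor 5/9 applies.
28 × 5/9 = 15.56.

15.56°C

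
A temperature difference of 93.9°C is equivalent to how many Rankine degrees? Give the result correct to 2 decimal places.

169.02°R

For a temperature interval the offset drops out; only the factor 1.8 applies.
93.9 × 1.8 = 169.02.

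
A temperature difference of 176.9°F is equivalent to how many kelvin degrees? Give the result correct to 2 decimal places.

Only the scale ratio 5/9 matters for a change in temperature.
176.9 × 5/9 = 98.28.

98.28 K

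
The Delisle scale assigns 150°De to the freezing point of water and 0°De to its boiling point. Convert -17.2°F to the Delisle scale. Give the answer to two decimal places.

191.00°De

First in Celsius: (-17.2 - 32) × 5/9 = -27.3333°C.
Linearly onto the Delisle scale: 150 + (-27.3333 / 100) × (0 - 150) = 191.00°De.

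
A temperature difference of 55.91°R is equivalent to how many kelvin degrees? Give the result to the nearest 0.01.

For a temperature interval the offset drops out; only the factor 5/9 applies.
55.91 × 5/9 = 31.06.

31.06 K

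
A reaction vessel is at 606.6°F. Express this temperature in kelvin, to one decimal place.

592.4 K

In Celsius: (606.6 - 32) × 5/9 = 319.2222°C.
In kelvin: 319.2222 + 273.15 = 592.4 K.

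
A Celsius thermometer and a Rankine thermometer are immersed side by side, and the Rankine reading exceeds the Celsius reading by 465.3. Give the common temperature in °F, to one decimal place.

-27.3°F

Let x be the Celsius reading; then the Rankine reading is 1.8·x + 491.67.
(1.8·x + 491.67) - x = 465.3  ⇒  (0.8)·x = -26.37  ⇒  x = -32.9625°C.
In Fahrenheit: -32.9625 × 1.8 + 32 = -27.3°F.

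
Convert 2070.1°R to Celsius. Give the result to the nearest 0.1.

In Celsius: (2070.1 - 491.67) × 5/9 = 876.9056°C.

876.9°C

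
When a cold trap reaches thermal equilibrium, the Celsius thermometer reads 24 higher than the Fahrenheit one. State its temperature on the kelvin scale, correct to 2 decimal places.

Let x be the Fahrenheit reading; then the Celsius reading is 5/9·x - 17.7778.
(5/9·x - 17.7778) - x = 24  ⇒  (-4/9)·x = 41.7778  ⇒  x = -94.0000°F.
In Celsius: (-94 - 32) × 5/9 = -70.0000°C.
In kelvin: -70.0000 + 273.15 = 203.15 K.

203.15 K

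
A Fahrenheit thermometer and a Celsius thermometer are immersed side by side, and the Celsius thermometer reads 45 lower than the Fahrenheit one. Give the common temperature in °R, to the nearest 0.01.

520.92°R

Let x be the Fahrenheit reading; then the Celsius reading is 5/9·x - 17.7778.
(5/9·x - 17.7778) - x = -45  ⇒  (-4/9)·x = -27.2222  ⇒  x = 61.2500°F.
In Celsius: (61.25 - 32) × 5/9 = 16.2500°C.
In Rankine: 16.2500 × 1.8 + 491.67 = 520.92°R.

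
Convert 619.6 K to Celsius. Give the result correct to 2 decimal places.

In Celsius: 619.6 - 273.15 = 346.4500°C.

346.45°C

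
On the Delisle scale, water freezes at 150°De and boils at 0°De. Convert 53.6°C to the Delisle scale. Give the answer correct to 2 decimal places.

69.60°De

Linearly onto the Delisle scale: 150 + (53.6000 / 100) × (0 - 150) = 69.60°De.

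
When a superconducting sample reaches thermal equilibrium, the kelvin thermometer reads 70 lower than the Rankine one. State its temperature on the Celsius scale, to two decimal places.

Let x be the Rankine reading; then the kelvin reading is 5/9·x.
(5/9·x) - x = -70  ⇒  (-4/9)·x = -70  ⇒  x = 157.5000°R.
In Celsius: (157.5 - 491.67) × 5/9 = -185.65°C.

-185.65°C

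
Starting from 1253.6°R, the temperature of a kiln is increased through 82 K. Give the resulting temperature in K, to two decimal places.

778.44 K

Initial temperature in Celsius: (1253.6 - 491.67) × 5/9 = 423.2944°C.
The 82 K change is an interval; Kelvin and Celsius degrees are the same size, so ΔC = +82°C.
Final Celsius temperature: 423.2944 + 82.0000 = 505.2944°C.
In kelvin: 505.2944 + 273.15 = 778.44 K.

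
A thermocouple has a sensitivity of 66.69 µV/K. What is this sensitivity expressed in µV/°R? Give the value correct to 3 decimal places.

Since only a temperature interval is involved, the additive offset between the scales drops out.
A change of 1°R is a change of 5/9 K, so per °R the value is 66.69 × 5/9 = 37.050.

37.050 µV/°R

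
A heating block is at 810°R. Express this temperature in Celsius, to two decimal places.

176.85°C

In Celsius: (810 - 491.67) × 5/9 = 176.8500°C.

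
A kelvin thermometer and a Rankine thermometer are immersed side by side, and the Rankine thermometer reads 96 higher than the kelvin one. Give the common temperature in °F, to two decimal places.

Let x be the kelvin reading; then the Rankine reading is 1.8·x.
(1.8·x) - x = 96  ⇒  (0.8)·x = 96  ⇒  x = 120.0000 K.
In Celsius: 120 - 273.15 = -153.1500°C.
In Fahrenheit: -153.1500 × 1.8 + 32 = -243.67°F.

-243.67°F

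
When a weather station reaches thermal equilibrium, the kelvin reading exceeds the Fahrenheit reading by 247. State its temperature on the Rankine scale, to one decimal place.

478.5°R

Let x be the kelvin reading; then the Fahrenheit reading is 1.8·x - 459.67.
(1.8·x - 459.67) - x = -247  ⇒  (0.8)·x = 212.67  ⇒  x = 265.8375 K.
In Celsius: 265.8375 - 273.15 = -7.3125°C.
In Rankine: -7.3125 × 1.8 + 491.67 = 478.5°R.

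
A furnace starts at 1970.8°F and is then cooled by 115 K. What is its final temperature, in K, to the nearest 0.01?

1235.26 K

Initial temperature in Celsius: (1970.8 - 32) × 5/9 = 1077.1111°C.
The 115 K change is an interval; Kelvin and Celsius degrees are the same size, so ΔC = -115°C.
Final Celsius temperature: 1077.1111 - 115.0000 = 962.1111°C.
In kelvin: 962.1111 + 273.15 = 1235.26 K.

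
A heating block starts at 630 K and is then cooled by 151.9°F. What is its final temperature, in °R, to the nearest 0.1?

982.1°R

Initial temperature in Celsius: 630 - 273.15 = 356.8500°C.
The 151.9°F change is an interval, so only the factor 5/9 applies: -151.9 × 5/9 = -84.3889°C.
Final Celsius temperature: 356.8500 - 84.3889 = 272.4611°C.
In Rankine: 272.4611 × 1.8 + 491.67 = 982.1°R.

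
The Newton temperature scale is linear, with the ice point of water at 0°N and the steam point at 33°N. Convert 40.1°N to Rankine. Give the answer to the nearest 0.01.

710.40°R

Linear interpolation between the fixed points: C = (40.1 - 0) × 100 / (33 - 0) = 121.5152°C.
Then 121.5152 × 1.8 + 491.67 = 710.40°R.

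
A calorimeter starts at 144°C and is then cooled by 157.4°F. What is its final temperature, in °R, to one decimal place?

593.5°R

The 157.4°F change is an interval, so only the factor 5/9 applies: -157.4 × 5/9 = -87.4444°C.
Final Celsius temperature: 144.0000 - 87.4444 = 56.5556°C.
In Rankine: 56.5556 × 1.8 + 491.67 = 593.5°R.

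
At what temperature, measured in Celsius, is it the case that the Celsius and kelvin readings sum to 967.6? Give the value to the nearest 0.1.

347.2°C

Let C be the Celsius reading. The kelvin reading is K = 1·C + 273.15.
Require C + K = 967.6: (2)·C + 273.15 = 967.6.
C = (967.6 - 273.15) / (2) = 347.2.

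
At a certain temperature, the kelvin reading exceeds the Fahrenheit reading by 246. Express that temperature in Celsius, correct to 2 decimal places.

-6.06°C

Let x be the Fahrenheit reading; then the kelvin reading is 5/9·x + 255.372.
(5/9·x + 255.372) - x = 246  ⇒  (-4/9)·x = -9.37222  ⇒  x = 21.0875°F.
In Celsius: (21.0875 - 32) × 5/9 = -6.06°C.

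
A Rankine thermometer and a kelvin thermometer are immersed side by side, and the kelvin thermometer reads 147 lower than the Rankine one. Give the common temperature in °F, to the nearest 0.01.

Let x be the Rankine reading; then the kelvin reading is 5/9·x.
(5/9·x) - x = -147  ⇒  (-4/9)·x = -147  ⇒  x = 330.7500°R.
In Celsius: (330.75 - 491.67) × 5/9 = -89.4000°C.
In Fahrenheit: -89.4000 × 1.8 + 32 = -128.92°F.

-128.92°F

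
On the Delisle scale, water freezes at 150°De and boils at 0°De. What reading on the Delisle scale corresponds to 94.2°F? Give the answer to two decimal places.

98.17°De

First in Celsius: (94.2 - 32) × 5/9 = 34.5556°C.
Linearly onto the Delisle scale: 150 + (34.5556 / 100) × (0 - 150) = 98.17°De.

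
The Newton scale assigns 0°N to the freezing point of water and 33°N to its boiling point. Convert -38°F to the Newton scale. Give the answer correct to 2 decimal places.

First in Celsius: (-38 - 32) × 5/9 = -38.8889°C.
Linearly onto the Newton scale: 0 + (-38.8889 / 100) × (33 - 0) = -12.83°N.

-12.83°N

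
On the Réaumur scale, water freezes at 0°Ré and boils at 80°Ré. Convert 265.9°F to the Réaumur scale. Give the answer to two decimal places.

103.96°Ré

First in Celsius: (265.9 - 32) × 5/9 = 129.9444°C.
Linearly onto the Réaumur scale: 0 + (129.9444 / 100) × (80 - 0) = 103.96°Ré.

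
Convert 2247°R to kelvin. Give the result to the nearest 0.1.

In Celsius: (2247 - 491.67) × 5/9 = 975.1833°C.
In kelvin: 975.1833 + 273.15 = 1248.3 K.

1248.3 K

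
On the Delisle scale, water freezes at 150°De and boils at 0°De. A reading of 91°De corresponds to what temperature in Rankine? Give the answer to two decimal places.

Linear interpolation between the fixed points: C = (91 - 150) × 100 / (0 - 150) = 39.3333°C.
Then 39.3333 × 1.8 + 491.67 = 562.47°R.

562.47°R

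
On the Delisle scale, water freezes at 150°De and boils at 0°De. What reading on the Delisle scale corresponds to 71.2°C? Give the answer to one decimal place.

43.2°De

Linearly onto the Delisle scale: 150 + (71.2000 / 100) × (0 - 150) = 43.2°De.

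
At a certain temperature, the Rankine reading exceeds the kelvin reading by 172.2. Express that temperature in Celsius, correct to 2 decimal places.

Let x be the Rankine reading; then the kelvin reading is 5/9·x.
(5/9·x) - x = -172.2  ⇒  (-4/9)·x = -172.2  ⇒  x = 387.4500°R.
In Celsius: (387.45 - 491.67) × 5/9 = -57.90°C.

-57.90°C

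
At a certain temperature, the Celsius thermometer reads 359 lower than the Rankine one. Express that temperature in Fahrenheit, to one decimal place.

-266.5°F

Let x be the Rankine reading; then the Celsius reading is 5/9·x - 273.15.
(5/9·x - 273.15) - x = -359  ⇒  (-4/9)·x = -85.85  ⇒  x = 193.1625°R.
In Celsius: (193.1625 - 491.67) × 5/9 = -165.8375°C.
In Fahrenheit: -165.8375 × 1.8 + 32 = -266.5°F.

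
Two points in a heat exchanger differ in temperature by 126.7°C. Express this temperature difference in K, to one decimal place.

126.7 K

Celsius and kelvin degrees are the same size, so the interval is unchanged: 126.7.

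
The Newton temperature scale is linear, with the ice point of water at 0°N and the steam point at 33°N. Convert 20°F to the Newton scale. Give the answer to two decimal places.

-2.20°N

First in Celsius: (20 - 32) × 5/9 = -6.6667°C.
Linearly onto the Newton scale: 0 + (-6.6667 / 100) × (33 - 0) = -2.20°N.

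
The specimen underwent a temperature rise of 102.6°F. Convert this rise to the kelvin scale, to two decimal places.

For a temperature interval the offset drops out; only the factor 5/9 applies.
102.6 × 5/9 = 57.00.

57.00 K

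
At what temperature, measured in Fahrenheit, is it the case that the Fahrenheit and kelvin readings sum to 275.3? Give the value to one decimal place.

12.8°F

Let F be the Fahrenheit reading. The kelvin reading is K = 5/9·F + 255.372.
Require F + K = 275.3: (14/9)·F + 255.372 = 275.3.
F = (275.3 - 255.372) / (14/9) = 12.8.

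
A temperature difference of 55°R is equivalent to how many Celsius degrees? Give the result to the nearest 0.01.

Only the scale ratio 5/9 matters for a change in temperature.
55 × 5/9 = 30.56.

30.56°C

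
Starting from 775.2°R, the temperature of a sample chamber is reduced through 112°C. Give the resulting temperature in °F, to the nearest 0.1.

Initial temperature in Celsius: (775.2 - 491.67) × 5/9 = 157.5167°C.
Final Celsius temperature: 157.5167 - 112.0000 = 45.5167°C.
In Fahrenheit: 45.5167 × 1.8 + 32 = 113.9°F.

113.9°F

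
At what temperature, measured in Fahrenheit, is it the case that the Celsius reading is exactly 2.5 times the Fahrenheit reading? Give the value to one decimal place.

-9.1°F

Let F be the Fahrenheit reading. The Celsius reading is C = 5/9·F - 17.7778.
Require C = 2.5·F: 5/9·F - 17.7778 = 2.5·F.
(-35/18)·F = 17.7778  ⇒  F = -9.1.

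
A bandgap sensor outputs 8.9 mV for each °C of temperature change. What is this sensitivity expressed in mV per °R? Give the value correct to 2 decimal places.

Since only a temperature interval is involved, the additive offset between the scales drops out.
A change of 1°R is a change of 5/9°C, so per °R the value is 8.9 × 5/9 = 4.94.

4.94 mV per °R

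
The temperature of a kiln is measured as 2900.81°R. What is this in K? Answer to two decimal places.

1611.56 K

In Celsius: (2900.81 - 491.67) × 5/9 = 1338.4111°C.
In kelvin: 1338.4111 + 273.15 = 1611.56 K.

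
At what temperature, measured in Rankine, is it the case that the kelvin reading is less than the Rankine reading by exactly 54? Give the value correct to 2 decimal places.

121.50°R

Let R be the Rankine reading. The kelvin reading is K = 5/9·R.
Require K - R = -54: (-4/9)·R = -54.
R = (-54) / (-4/9) = 121.50.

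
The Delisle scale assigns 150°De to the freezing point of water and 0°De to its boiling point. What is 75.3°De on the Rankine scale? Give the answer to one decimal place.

Linear interpolation between the fixed points: C = (75.3 - 150) × 100 / (0 - 150) = 49.8000°C.
Then 49.8000 × 1.8 + 491.67 = 581.3°R.

581.3°R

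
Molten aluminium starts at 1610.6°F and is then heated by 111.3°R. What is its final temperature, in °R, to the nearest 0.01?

Initial temperature in Celsius: (1610.6 - 32) × 5/9 = 877.0000°C.
The 111.3°R change is an interval, so only the factor 5/9 applies: +111.3 × 5/9 = +61.8333°C.
Final Celsius temperature: 877.0000 + 61.8333 = 938.8333°C.
In Rankine: 938.8333 × 1.8 + 491.67 = 2181.57°R.

2181.57°R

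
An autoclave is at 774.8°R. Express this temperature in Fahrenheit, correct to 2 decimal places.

315.13°F

In Celsius: (774.8 - 491.67) × 5/9 = 157.2944°C.
In Fahrenheit: 157.2944 × 1.8 + 32 = 315.13°F.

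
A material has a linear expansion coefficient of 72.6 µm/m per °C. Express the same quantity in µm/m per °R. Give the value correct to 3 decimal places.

The quantity depends on a temperature interval, so only the ratio of degree sizes applies; the offset between the scales is irrelevant.
A change of 1°R is a change of 5/9°C, so per °R the value is 72.6 × 5/9 = 40.333.

40.333 µm/m per °R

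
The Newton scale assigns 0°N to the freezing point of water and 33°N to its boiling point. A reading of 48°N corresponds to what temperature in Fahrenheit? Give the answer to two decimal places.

Linear interpolation between the fixed points: C = (48 - 0) × 100 / (33 - 0) = 145.4545°C.
Then 145.4545 × 1.8 + 32 = 293.82°F.

293.82°F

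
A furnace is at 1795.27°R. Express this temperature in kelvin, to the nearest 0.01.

In Celsius: (1795.27 - 491.67) × 5/9 = 724.2222°C.
In kelvin: 724.2222 + 273.15 = 997.37 K.

997.37 K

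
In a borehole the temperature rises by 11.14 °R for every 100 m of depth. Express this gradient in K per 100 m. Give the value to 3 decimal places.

6.189 K/100 m

The quantity depends on a temperature interval, so only the ratio of degree sizes applies; the offset between the scales is irrelevant.
A change of 1°R is a change of 5/9 K, so 11.14 × 5/9 = 6.189.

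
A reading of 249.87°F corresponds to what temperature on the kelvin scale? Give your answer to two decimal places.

394.19 K

In Celsius: (249.87 - 32) × 5/9 = 121.0389°C.
In kelvin: 121.0389 + 273.15 = 394.19 K.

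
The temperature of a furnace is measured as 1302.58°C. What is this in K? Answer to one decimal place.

In kelvin: 1302.5800 + 273.15 = 1575.7 K.

1575.7 K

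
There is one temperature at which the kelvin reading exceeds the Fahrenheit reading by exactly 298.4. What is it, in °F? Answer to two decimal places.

Let F be the Fahrenheit reading. The kelvin reading is K = 5/9·F + 255.372.
Require K - F = 298.4: (-4/9)·F + 255.372 = 298.4.
F = (298.4 - 255.372) / (-4/9) = -96.81.

-96.81°F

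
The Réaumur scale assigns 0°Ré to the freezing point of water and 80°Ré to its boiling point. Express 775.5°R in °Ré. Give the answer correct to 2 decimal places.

First in Celsius: (775.5 - 491.67) × 5/9 = 157.6833°C.
Linearly onto the Réaumur scale: 0 + (157.6833 / 100) × (80 - 0) = 126.15°Ré.

126.15°Ré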